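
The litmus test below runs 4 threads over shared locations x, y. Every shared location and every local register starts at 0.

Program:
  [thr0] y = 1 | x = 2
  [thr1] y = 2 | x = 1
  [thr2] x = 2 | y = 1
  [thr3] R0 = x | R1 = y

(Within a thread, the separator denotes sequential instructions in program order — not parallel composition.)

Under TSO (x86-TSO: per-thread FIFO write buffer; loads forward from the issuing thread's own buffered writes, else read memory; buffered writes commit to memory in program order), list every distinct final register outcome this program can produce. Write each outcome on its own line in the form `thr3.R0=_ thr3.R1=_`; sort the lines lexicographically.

thr3.R0=0 thr3.R1=0
thr3.R0=0 thr3.R1=1
thr3.R0=0 thr3.R1=2
thr3.R0=1 thr3.R1=1
thr3.R0=1 thr3.R1=2
thr3.R0=2 thr3.R1=0
thr3.R0=2 thr3.R1=1
thr3.R0=2 thr3.R1=2

outcome vector order: (thr3.R0,thr3.R1)
|TSO outcomes| = 8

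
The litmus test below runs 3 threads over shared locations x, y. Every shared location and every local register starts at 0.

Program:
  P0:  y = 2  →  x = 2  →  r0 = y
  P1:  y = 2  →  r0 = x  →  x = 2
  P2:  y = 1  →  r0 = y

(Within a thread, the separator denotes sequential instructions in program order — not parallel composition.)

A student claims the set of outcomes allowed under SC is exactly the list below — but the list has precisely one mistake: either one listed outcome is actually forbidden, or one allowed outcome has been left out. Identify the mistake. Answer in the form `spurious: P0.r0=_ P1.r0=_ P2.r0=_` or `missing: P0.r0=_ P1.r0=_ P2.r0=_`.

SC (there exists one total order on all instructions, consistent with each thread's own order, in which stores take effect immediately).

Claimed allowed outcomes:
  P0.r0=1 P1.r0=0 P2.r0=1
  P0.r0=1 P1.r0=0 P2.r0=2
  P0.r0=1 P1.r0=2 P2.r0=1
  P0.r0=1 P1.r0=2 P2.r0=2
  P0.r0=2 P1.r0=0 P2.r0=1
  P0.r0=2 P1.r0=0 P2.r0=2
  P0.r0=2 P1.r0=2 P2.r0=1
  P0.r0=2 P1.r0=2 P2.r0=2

spurious: P0.r0=1 P1.r0=0 P2.r0=2

outcome vector order: (P0.r0,P1.r0,P2.r0)
[SC] allowed = {<1 0 1>; <1 2 1>; <1 2 2>; <2 0 1>; <2 0 2>; <2 2 1>; <2 2 2>}
claimed∖SC = {<1 0 2>}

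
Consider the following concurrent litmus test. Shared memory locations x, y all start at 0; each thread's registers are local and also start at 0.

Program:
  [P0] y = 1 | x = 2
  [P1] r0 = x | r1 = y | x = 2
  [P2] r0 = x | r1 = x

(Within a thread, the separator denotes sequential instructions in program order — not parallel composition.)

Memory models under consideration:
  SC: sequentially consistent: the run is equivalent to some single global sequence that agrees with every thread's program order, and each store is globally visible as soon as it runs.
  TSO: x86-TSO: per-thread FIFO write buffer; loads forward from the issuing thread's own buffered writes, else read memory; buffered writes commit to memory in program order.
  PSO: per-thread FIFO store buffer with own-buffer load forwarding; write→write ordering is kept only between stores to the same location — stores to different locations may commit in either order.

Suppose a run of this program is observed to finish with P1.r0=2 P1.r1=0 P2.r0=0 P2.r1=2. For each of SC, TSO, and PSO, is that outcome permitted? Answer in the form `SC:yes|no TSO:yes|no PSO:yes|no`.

outcome vector order: (P1.r0,P1.r1,P2.r0,P2.r1)
under SC → <0 0 0 0>; <0 0 0 2>; <0 0 2 2>; <0 1 0 0>; <0 1 0 2>; <0 1 2 2>; <2 1 0 0>; <2 1 0 2>; <2 1 2 2>
under TSO → <0 0 0 0>; <0 0 0 2>; <0 0 2 2>; <0 1 0 0>; <0 1 0 2>; <0 1 2 2>; <2 1 0 0>; <2 1 0 2>; <2 1 2 2>
under PSO → <0 0 0 0>; <0 0 0 2>; <0 0 2 2>; <0 1 0 0>; <0 1 0 2>; <0 1 2 2>; <2 0 0 0>; <2 0 0 2>; <2 0 2 2>; <2 1 0 0>; <2 1 0 2>; <2 1 2 2>
target <2 0 0 2> ∈ {PSO}

SC:no TSO:no PSO:yes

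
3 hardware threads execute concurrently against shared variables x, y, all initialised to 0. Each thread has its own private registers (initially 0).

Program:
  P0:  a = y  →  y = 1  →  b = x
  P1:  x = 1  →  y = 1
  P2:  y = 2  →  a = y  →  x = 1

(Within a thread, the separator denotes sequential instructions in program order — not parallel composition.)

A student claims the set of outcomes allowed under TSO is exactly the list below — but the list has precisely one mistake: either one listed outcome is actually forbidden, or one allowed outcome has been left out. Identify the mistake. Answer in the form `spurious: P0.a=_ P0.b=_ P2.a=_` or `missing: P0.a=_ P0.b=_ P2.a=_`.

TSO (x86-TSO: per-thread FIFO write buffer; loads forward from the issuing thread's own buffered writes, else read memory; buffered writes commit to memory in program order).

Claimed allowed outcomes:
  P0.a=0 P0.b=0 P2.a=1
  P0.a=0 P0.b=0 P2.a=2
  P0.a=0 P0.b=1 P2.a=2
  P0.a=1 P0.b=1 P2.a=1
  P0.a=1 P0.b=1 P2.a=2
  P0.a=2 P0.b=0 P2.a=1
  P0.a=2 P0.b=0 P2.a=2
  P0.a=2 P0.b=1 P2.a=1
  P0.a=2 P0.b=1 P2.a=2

missing: P0.a=0 P0.b=1 P2.a=1

outcome vector order: (P0.a,P0.b,P2.a)
[TSO] allowed = {(0,0,1) (0,0,2) (0,1,1) (0,1,2) (1,1,1) (1,1,2) (2,0,1) (2,0,2) (2,1,1) (2,1,2)}
TSO∖claimed = {(0,1,1)}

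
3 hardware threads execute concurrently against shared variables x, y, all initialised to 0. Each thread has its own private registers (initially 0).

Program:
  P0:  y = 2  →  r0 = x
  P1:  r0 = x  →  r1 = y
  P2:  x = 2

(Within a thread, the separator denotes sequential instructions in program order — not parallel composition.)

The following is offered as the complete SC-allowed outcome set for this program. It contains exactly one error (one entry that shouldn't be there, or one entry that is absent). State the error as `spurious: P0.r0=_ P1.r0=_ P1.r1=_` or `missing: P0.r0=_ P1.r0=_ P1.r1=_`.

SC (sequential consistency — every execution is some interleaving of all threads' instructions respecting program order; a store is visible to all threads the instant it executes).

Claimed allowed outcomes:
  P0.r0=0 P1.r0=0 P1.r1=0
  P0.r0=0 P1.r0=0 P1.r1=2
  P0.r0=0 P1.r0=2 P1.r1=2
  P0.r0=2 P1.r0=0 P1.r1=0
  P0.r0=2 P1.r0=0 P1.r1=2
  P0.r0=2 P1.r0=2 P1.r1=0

missing: P0.r0=2 P1.r0=2 P1.r1=2

outcome vector order: (P0.r0,P1.r0,P1.r1)
SC (7): <0 0 0>; <0 0 2>; <0 2 2>; <2 0 0>; <2 0 2>; <2 2 0>; <2 2 2>
SC∖claimed = {<2 2 2>}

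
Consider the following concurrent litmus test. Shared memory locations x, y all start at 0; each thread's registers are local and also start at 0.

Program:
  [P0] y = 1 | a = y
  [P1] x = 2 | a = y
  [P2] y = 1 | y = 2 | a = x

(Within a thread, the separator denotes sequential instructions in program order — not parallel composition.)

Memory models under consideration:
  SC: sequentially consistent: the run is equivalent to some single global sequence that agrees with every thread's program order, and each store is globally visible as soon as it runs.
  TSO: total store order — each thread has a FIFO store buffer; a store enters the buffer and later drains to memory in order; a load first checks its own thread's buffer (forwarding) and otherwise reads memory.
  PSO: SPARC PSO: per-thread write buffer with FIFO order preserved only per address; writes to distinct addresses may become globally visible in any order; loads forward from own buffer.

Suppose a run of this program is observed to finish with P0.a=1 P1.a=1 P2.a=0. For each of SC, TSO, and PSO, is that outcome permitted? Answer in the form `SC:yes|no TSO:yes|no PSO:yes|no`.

outcome vector order: (P0.a,P1.a,P2.a)
under SC → 102 110 112 120 122 202 212 220 222
under TSO → 100 102 110 112 120 122 200 202 210 212 220 222
under PSO → 100 102 110 112 120 122 200 202 210 212 220 222
target 110 ∈ {SC,TSO,PSO}

SC:yes TSO:yes PSO:yes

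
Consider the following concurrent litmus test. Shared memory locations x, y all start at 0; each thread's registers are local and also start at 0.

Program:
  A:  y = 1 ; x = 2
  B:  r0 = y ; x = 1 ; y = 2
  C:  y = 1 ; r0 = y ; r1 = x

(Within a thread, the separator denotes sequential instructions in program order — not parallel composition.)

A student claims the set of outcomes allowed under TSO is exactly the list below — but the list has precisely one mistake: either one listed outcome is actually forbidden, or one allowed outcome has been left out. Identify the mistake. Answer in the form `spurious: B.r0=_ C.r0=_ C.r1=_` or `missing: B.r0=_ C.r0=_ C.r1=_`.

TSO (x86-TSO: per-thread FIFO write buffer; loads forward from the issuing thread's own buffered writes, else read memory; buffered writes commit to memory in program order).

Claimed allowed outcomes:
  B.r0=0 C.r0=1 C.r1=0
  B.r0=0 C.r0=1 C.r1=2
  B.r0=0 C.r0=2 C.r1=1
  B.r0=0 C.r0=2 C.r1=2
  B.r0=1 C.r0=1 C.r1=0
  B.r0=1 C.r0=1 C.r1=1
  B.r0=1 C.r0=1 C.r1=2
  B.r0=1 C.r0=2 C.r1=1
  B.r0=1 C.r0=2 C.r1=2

outcome vector order: (B.r0,C.r0,C.r1)
under TSO → <0 1 0>, <0 1 1>, <0 1 2>, <0 2 1>, <0 2 2>, <1 1 0>, <1 1 1>, <1 1 2>, <1 2 1>, <1 2 2>
TSO∖claimed = {<0 1 1>}

missing: B.r0=0 C.r0=1 C.r1=1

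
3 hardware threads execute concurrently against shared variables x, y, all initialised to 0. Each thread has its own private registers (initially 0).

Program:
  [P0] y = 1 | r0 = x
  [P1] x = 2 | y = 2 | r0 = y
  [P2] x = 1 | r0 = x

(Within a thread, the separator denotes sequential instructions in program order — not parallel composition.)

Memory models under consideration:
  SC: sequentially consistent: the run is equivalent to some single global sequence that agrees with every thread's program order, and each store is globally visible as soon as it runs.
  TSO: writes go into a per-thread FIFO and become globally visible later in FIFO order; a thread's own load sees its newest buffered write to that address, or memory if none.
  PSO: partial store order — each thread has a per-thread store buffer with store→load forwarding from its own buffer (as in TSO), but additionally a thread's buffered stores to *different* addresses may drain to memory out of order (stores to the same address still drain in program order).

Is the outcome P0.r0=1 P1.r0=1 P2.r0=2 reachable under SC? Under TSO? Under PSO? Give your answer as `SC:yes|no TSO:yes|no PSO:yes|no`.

outcome vector order: (P0.r0,P1.r0,P2.r0)
under SC → (0,2,1); (0,2,2); (1,1,1); (1,2,1); (1,2,2); (2,1,1); (2,1,2); (2,2,1); (2,2,2)
under TSO → (0,1,1); (0,1,2); (0,2,1); (0,2,2); (1,1,1); (1,1,2); (1,2,1); (1,2,2); (2,1,1); (2,1,2); (2,2,1); (2,2,2)
under PSO → (0,1,1); (0,1,2); (0,2,1); (0,2,2); (1,1,1); (1,1,2); (1,2,1); (1,2,2); (2,1,1); (2,1,2); (2,2,1); (2,2,2)
target (1,1,2) ∈ {TSO,PSO}

SC:no TSO:yes PSO:yes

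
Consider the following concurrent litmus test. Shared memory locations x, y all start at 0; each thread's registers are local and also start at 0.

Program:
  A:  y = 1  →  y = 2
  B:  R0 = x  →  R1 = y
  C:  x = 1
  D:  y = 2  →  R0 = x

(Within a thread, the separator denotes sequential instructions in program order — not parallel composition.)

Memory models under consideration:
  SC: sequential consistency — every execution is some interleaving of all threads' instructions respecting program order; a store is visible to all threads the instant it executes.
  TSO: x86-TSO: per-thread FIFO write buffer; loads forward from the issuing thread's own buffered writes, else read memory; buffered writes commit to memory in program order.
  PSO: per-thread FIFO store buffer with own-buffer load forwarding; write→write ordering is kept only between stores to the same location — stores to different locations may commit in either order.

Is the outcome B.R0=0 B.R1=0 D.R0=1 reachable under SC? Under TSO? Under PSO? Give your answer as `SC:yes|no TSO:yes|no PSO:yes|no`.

SC:yes TSO:yes PSO:yes

outcome vector order: (B.R0,B.R1,D.R0)
under SC → 0/0/0 0/0/1 0/1/0 0/1/1 0/2/0 0/2/1 1/0/1 1/1/0 1/1/1 1/2/0 1/2/1
under TSO → 0/0/0 0/0/1 0/1/0 0/1/1 0/2/0 0/2/1 1/0/0 1/0/1 1/1/0 1/1/1 1/2/0 1/2/1
under PSO → 0/0/0 0/0/1 0/1/0 0/1/1 0/2/0 0/2/1 1/0/0 1/0/1 1/1/0 1/1/1 1/2/0 1/2/1
target 0/0/1 ∈ {SC,TSO,PSO}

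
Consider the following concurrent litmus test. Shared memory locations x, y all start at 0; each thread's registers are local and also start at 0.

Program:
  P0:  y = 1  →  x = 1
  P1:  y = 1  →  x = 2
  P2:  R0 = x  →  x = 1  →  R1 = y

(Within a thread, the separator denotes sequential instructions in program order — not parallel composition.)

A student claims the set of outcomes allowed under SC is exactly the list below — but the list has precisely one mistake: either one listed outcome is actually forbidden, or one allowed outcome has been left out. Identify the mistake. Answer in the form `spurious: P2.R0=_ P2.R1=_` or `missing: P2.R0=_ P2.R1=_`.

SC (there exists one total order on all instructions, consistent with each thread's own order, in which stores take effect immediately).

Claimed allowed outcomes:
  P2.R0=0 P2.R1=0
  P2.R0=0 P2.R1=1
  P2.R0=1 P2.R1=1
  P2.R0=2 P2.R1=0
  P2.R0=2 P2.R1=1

spurious: P2.R0=2 P2.R1=0

outcome vector order: (P2.R0,P2.R1)
SC (4): <0 0>; <0 1>; <1 1>; <2 1>
claimed∖SC = {<2 0>}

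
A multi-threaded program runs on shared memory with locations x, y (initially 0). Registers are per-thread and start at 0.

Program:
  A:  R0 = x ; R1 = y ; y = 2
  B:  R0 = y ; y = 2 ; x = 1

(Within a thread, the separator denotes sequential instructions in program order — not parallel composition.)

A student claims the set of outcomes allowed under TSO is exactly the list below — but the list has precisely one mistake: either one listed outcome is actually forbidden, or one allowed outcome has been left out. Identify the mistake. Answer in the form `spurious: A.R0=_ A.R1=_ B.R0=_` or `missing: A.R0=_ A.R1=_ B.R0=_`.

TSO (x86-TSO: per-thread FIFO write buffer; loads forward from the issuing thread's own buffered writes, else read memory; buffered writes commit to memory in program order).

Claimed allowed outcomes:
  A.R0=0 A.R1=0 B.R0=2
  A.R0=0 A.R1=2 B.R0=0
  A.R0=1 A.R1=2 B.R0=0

missing: A.R0=0 A.R1=0 B.R0=0

outcome vector order: (A.R0,A.R1,B.R0)
under TSO → (0,0,0); (0,0,2); (0,2,0); (1,2,0)
TSO∖claimed = {(0,0,0)}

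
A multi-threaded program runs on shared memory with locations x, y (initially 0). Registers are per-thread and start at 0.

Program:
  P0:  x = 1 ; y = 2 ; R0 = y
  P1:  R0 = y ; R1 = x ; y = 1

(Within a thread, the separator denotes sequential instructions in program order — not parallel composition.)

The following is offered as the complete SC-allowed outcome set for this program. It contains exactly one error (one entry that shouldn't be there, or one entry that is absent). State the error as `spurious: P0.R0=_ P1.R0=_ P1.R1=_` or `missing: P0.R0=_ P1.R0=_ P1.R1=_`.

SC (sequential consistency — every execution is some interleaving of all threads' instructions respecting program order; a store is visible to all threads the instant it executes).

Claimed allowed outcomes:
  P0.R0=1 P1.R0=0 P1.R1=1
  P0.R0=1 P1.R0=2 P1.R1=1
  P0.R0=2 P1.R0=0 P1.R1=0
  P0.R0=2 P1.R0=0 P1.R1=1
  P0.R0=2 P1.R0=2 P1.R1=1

outcome vector order: (P0.R0,P1.R0,P1.R1)
[SC] allowed = {1/0/0 1/0/1 1/2/1 2/0/0 2/0/1 2/2/1}
SC∖claimed = {1/0/0}

missing: P0.R0=1 P1.R0=0 P1.R1=0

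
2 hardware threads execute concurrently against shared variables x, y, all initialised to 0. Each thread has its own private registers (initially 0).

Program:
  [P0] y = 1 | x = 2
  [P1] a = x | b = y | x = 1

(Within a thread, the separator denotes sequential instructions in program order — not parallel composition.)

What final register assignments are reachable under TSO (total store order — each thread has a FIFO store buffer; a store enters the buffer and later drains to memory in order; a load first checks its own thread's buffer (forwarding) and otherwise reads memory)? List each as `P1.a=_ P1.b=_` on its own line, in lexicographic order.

P1.a=0 P1.b=0
P1.a=0 P1.b=1
P1.a=2 P1.b=1

outcome vector order: (P1.a,P1.b)
|TSO outcomes| = 3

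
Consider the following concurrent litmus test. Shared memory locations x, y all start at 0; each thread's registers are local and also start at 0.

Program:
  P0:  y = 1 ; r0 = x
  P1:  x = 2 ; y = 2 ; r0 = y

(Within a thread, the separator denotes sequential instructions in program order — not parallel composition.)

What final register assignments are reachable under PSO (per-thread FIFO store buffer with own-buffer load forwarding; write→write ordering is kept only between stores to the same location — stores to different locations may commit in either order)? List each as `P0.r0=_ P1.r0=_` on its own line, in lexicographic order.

P0.r0=0 P1.r0=1
P0.r0=0 P1.r0=2
P0.r0=2 P1.r0=1
P0.r0=2 P1.r0=2

outcome vector order: (P0.r0,P1.r0)
|PSO outcomes| = 4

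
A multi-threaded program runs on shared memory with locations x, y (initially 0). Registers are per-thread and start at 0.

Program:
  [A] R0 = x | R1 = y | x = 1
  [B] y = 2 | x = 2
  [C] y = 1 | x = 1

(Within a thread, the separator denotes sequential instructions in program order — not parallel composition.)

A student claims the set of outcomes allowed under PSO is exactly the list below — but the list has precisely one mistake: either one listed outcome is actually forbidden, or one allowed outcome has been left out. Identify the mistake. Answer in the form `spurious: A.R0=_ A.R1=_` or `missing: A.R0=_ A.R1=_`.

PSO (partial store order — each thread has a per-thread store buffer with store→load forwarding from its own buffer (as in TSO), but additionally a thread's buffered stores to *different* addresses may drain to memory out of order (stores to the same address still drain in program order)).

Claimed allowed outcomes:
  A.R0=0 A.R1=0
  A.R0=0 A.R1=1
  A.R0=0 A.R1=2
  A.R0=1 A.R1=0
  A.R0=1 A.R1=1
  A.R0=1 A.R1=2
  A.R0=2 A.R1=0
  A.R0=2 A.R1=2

missing: A.R0=2 A.R1=1

outcome vector order: (A.R0,A.R1)
PSO (9): 0/0 0/1 0/2 1/0 1/1 1/2 2/0 2/1 2/2
PSO∖claimed = {2/1}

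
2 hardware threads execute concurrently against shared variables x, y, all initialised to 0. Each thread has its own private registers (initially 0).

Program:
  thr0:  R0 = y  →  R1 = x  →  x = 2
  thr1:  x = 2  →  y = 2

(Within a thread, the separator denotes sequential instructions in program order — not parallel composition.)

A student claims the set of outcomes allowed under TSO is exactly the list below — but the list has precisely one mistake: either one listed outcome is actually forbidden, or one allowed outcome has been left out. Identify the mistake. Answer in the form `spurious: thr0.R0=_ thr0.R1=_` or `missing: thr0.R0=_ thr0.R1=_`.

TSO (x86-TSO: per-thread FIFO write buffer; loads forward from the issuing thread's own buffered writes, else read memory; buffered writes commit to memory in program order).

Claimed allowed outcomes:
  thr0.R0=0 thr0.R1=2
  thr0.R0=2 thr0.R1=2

missing: thr0.R0=0 thr0.R1=0

outcome vector order: (thr0.R0,thr0.R1)
[TSO] allowed = {00 02 22}
TSO∖claimed = {00}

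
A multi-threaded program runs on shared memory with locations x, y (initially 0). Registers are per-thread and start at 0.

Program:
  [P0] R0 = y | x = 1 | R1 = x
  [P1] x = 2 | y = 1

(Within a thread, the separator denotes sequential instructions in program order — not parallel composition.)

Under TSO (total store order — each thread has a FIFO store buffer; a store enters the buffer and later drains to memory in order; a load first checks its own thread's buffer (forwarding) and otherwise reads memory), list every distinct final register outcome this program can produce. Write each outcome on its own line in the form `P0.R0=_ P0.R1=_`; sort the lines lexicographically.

P0.R0=0 P0.R1=1
P0.R0=0 P0.R1=2
P0.R0=1 P0.R1=1

outcome vector order: (P0.R0,P0.R1)
|TSO outcomes| = 3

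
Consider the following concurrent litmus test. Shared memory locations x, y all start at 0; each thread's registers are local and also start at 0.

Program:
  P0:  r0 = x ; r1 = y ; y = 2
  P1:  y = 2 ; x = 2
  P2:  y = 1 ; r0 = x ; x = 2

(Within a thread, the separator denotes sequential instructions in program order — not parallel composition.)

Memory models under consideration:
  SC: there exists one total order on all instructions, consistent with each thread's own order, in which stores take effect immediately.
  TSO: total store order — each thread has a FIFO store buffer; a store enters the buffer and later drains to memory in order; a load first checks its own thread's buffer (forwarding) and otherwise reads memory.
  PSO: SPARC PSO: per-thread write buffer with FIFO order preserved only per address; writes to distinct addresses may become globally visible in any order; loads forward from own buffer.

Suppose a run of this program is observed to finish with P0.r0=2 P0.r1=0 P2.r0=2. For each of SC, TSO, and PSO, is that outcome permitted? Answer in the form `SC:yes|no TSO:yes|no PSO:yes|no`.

outcome vector order: (P0.r0,P0.r1,P2.r0)
[SC] allowed = {(0,0,0); (0,0,2); (0,1,0); (0,1,2); (0,2,0); (0,2,2); (2,1,0); (2,1,2); (2,2,0); (2,2,2)}
[TSO] allowed = {(0,0,0); (0,0,2); (0,1,0); (0,1,2); (0,2,0); (0,2,2); (2,1,0); (2,1,2); (2,2,0); (2,2,2)}
[PSO] allowed = {(0,0,0); (0,0,2); (0,1,0); (0,1,2); (0,2,0); (0,2,2); (2,0,0); (2,0,2); (2,1,0); (2,1,2); (2,2,0); (2,2,2)}
target (2,0,2) ∈ {PSO}

SC:no TSO:no PSO:yes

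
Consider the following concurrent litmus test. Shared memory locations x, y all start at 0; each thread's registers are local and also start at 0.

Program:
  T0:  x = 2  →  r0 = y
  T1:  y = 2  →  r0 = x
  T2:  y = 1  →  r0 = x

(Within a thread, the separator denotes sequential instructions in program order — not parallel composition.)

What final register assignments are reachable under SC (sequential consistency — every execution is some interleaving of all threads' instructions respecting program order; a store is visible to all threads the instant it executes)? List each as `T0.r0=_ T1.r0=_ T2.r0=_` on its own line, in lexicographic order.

outcome vector order: (T0.r0,T1.r0,T2.r0)
|SC outcomes| = 9

T0.r0=0 T1.r0=2 T2.r0=2
T0.r0=1 T1.r0=0 T2.r0=0
T0.r0=1 T1.r0=0 T2.r0=2
T0.r0=1 T1.r0=2 T2.r0=0
T0.r0=1 T1.r0=2 T2.r0=2
T0.r0=2 T1.r0=0 T2.r0=0
T0.r0=2 T1.r0=0 T2.r0=2
T0.r0=2 T1.r0=2 T2.r0=0
T0.r0=2 T1.r0=2 T2.r0=2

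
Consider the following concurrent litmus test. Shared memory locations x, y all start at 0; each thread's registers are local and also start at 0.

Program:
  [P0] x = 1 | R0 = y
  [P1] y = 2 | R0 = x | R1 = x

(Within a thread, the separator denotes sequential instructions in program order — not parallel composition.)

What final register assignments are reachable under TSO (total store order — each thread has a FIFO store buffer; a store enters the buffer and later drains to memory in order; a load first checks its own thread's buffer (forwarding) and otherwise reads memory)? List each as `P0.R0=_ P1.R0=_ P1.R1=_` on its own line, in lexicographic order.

outcome vector order: (P0.R0,P1.R0,P1.R1)
|TSO outcomes| = 6

P0.R0=0 P1.R0=0 P1.R1=0
P0.R0=0 P1.R0=0 P1.R1=1
P0.R0=0 P1.R0=1 P1.R1=1
P0.R0=2 P1.R0=0 P1.R1=0
P0.R0=2 P1.R0=0 P1.R1=1
P0.R0=2 P1.R0=1 P1.R1=1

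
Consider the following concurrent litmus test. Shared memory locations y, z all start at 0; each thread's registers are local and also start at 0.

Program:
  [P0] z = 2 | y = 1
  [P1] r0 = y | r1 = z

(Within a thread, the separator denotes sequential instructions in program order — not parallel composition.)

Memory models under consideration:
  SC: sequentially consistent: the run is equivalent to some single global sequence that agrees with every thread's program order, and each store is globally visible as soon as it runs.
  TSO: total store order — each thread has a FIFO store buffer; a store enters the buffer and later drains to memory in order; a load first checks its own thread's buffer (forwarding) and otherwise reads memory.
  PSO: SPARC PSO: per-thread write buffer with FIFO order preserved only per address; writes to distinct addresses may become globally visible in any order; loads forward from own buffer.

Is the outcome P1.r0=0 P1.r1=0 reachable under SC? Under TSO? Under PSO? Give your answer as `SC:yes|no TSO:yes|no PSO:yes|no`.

SC:yes TSO:yes PSO:yes

outcome vector order: (P1.r0,P1.r1)
[SC] allowed = {(0,0); (0,2); (1,2)}
[TSO] allowed = {(0,0); (0,2); (1,2)}
[PSO] allowed = {(0,0); (0,2); (1,0); (1,2)}
target (0,0) ∈ {SC,TSO,PSO}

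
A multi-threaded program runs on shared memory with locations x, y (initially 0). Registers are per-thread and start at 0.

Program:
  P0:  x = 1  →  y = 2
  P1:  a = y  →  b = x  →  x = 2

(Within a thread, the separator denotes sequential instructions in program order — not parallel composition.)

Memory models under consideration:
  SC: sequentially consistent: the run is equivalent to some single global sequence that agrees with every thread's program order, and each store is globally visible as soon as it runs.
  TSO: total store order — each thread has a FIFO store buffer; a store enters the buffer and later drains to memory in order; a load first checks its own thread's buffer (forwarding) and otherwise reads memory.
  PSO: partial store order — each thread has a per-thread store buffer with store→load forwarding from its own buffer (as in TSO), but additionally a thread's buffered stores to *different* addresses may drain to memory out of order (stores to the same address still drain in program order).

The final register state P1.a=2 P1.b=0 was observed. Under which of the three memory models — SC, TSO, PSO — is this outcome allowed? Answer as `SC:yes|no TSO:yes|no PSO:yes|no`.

outcome vector order: (P1.a,P1.b)
SC: 3 outcomes — {0/0, 0/1, 2/1}
TSO: 3 outcomes — {0/0, 0/1, 2/1}
PSO: 4 outcomes — {0/0, 0/1, 2/0, 2/1}
target 2/0 ∈ {PSO}

SC:no TSO:no PSO:yes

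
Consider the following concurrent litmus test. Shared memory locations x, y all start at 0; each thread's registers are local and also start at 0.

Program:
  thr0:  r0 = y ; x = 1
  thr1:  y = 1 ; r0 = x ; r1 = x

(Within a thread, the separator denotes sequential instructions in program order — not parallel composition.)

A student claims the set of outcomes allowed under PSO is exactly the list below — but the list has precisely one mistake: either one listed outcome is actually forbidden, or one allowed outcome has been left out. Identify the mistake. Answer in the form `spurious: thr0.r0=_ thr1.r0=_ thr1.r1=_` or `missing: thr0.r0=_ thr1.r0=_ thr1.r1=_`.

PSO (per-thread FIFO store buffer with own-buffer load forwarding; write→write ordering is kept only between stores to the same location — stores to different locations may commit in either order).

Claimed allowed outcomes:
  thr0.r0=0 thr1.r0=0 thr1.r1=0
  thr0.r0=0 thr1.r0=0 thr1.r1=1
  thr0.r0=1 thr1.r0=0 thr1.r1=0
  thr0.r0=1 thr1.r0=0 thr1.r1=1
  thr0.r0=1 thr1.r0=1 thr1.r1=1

outcome vector order: (thr0.r0,thr1.r0,thr1.r1)
PSO: 6 outcomes — {000 001 011 100 101 111}
PSO∖claimed = {011}

missing: thr0.r0=0 thr1.r0=1 thr1.r1=1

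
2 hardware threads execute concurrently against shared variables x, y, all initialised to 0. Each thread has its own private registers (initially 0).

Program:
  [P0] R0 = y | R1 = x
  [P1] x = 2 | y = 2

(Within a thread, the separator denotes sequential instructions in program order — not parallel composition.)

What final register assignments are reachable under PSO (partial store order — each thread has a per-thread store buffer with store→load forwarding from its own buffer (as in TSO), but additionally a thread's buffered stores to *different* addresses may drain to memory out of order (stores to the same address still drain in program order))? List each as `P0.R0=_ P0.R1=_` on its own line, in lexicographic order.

P0.R0=0 P0.R1=0
P0.R0=0 P0.R1=2
P0.R0=2 P0.R1=0
P0.R0=2 P0.R1=2

outcome vector order: (P0.R0,P0.R1)
|PSO outcomes| = 4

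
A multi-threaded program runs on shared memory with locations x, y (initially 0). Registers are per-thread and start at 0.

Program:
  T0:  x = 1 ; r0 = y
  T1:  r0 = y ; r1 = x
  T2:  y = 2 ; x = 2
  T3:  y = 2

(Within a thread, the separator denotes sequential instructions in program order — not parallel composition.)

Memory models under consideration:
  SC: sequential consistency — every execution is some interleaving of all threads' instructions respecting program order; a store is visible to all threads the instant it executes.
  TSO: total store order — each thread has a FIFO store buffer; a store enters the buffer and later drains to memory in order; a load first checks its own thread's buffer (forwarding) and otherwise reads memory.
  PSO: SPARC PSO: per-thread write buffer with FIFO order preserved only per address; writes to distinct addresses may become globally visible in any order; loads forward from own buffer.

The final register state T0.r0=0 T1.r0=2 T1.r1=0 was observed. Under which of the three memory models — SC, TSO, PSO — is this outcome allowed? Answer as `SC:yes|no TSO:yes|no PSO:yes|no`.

SC:no TSO:yes PSO:yes

outcome vector order: (T0.r0,T1.r0,T1.r1)
[SC] allowed = {0/0/0; 0/0/1; 0/0/2; 0/2/1; 0/2/2; 2/0/0; 2/0/1; 2/0/2; 2/2/0; 2/2/1; 2/2/2}
[TSO] allowed = {0/0/0; 0/0/1; 0/0/2; 0/2/0; 0/2/1; 0/2/2; 2/0/0; 2/0/1; 2/0/2; 2/2/0; 2/2/1; 2/2/2}
[PSO] allowed = {0/0/0; 0/0/1; 0/0/2; 0/2/0; 0/2/1; 0/2/2; 2/0/0; 2/0/1; 2/0/2; 2/2/0; 2/2/1; 2/2/2}
target 0/2/0 ∈ {TSO,PSO}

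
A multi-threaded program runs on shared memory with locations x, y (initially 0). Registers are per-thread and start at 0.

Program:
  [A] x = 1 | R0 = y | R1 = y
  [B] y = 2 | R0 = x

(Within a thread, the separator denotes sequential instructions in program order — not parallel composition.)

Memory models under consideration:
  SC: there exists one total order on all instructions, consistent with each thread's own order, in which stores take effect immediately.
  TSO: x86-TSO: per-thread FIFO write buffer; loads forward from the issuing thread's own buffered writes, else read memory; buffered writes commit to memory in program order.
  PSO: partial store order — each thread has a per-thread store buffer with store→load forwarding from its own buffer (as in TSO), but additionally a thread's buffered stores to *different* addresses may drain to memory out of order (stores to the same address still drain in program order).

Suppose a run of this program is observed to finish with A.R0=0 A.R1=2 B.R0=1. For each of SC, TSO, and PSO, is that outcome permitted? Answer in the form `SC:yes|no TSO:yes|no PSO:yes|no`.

outcome vector order: (A.R0,A.R1,B.R0)
[SC] allowed = {<0 0 1> <0 2 1> <2 2 0> <2 2 1>}
[TSO] allowed = {<0 0 0> <0 0 1> <0 2 0> <0 2 1> <2 2 0> <2 2 1>}
[PSO] allowed = {<0 0 0> <0 0 1> <0 2 0> <0 2 1> <2 2 0> <2 2 1>}
target <0 2 1> ∈ {SC,TSO,PSO}

SC:yes TSO:yes PSO:yes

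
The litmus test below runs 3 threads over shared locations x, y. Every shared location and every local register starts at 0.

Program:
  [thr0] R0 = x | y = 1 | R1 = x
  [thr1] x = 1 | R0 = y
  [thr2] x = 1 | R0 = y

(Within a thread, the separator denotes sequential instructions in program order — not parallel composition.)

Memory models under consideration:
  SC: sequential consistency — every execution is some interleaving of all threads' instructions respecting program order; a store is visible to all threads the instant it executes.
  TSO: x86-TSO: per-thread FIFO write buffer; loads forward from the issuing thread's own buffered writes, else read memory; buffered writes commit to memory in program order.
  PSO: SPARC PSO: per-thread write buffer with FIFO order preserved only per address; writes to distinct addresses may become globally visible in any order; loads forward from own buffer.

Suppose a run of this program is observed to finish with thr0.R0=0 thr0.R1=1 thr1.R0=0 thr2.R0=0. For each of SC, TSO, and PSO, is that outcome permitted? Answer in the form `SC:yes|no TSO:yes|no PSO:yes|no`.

SC:yes TSO:yes PSO:yes

outcome vector order: (thr0.R0,thr0.R1,thr1.R0,thr2.R0)
under SC → (0,0,1,1) (0,1,0,0) (0,1,0,1) (0,1,1,0) (0,1,1,1) (1,1,0,0) (1,1,0,1) (1,1,1,0) (1,1,1,1)
under TSO → (0,0,0,0) (0,0,0,1) (0,0,1,0) (0,0,1,1) (0,1,0,0) (0,1,0,1) (0,1,1,0) (0,1,1,1) (1,1,0,0) (1,1,0,1) (1,1,1,0) (1,1,1,1)
under PSO → (0,0,0,0) (0,0,0,1) (0,0,1,0) (0,0,1,1) (0,1,0,0) (0,1,0,1) (0,1,1,0) (0,1,1,1) (1,1,0,0) (1,1,0,1) (1,1,1,0) (1,1,1,1)
target (0,1,0,0) ∈ {SC,TSO,PSO}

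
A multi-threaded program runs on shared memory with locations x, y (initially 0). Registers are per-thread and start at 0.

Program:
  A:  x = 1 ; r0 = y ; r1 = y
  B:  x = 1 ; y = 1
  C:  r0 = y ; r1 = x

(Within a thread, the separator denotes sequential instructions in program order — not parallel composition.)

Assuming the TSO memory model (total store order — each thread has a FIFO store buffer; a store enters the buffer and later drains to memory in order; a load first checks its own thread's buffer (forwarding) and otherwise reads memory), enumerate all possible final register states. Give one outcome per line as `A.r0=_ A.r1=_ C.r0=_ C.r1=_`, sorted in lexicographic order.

outcome vector order: (A.r0,A.r1,C.r0,C.r1)
|TSO outcomes| = 9

A.r0=0 A.r1=0 C.r0=0 C.r1=0
A.r0=0 A.r1=0 C.r0=0 C.r1=1
A.r0=0 A.r1=0 C.r0=1 C.r1=1
A.r0=0 A.r1=1 C.r0=0 C.r1=0
A.r0=0 A.r1=1 C.r0=0 C.r1=1
A.r0=0 A.r1=1 C.r0=1 C.r1=1
A.r0=1 A.r1=1 C.r0=0 C.r1=0
A.r0=1 A.r1=1 C.r0=0 C.r1=1
A.r0=1 A.r1=1 C.r0=1 C.r1=1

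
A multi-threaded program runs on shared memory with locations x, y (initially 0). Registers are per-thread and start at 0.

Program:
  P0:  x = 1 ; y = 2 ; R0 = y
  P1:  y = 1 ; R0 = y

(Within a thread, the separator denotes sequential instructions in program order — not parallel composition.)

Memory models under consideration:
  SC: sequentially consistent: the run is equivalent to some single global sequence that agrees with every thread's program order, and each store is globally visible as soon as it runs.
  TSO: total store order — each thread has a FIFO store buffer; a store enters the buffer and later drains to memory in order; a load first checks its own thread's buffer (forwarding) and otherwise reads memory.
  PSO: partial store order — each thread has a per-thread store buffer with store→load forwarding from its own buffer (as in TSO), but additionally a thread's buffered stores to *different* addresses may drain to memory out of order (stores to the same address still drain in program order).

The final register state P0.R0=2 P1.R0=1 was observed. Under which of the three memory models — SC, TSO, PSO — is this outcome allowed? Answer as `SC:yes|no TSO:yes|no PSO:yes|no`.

SC:yes TSO:yes PSO:yes

outcome vector order: (P0.R0,P1.R0)
SC: 3 outcomes — {<1 1>; <2 1>; <2 2>}
TSO: 3 outcomes — {<1 1>; <2 1>; <2 2>}
PSO: 3 outcomes — {<1 1>; <2 1>; <2 2>}
target <2 1> ∈ {SC,TSO,PSO}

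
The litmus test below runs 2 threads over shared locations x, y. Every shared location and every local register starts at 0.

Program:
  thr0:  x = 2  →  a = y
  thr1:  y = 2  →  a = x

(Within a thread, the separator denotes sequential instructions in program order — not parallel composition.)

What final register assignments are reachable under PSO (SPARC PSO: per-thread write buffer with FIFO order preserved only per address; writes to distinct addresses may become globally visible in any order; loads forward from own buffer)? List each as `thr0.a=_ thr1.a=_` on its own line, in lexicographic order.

thr0.a=0 thr1.a=0
thr0.a=0 thr1.a=2
thr0.a=2 thr1.a=0
thr0.a=2 thr1.a=2

outcome vector order: (thr0.a,thr1.a)
|PSO outcomes| = 4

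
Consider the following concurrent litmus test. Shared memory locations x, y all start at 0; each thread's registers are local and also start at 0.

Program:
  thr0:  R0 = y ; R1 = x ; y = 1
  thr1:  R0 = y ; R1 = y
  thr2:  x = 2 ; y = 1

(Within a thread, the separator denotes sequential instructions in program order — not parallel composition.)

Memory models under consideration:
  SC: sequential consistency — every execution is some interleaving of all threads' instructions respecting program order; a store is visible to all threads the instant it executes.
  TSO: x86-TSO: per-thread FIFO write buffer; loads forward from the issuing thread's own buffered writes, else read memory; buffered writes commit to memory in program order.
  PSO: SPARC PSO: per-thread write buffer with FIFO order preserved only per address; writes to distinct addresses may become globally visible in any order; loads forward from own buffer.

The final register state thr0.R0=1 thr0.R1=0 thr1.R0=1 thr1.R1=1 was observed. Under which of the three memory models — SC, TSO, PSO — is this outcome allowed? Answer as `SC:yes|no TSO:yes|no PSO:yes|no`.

SC:no TSO:no PSO:yes

outcome vector order: (thr0.R0,thr0.R1,thr1.R0,thr1.R1)
SC: 9 outcomes — {0/0/0/0 0/0/0/1 0/0/1/1 0/2/0/0 0/2/0/1 0/2/1/1 1/2/0/0 1/2/0/1 1/2/1/1}
TSO: 9 outcomes — {0/0/0/0 0/0/0/1 0/0/1/1 0/2/0/0 0/2/0/1 0/2/1/1 1/2/0/0 1/2/0/1 1/2/1/1}
PSO: 12 outcomes — {0/0/0/0 0/0/0/1 0/0/1/1 0/2/0/0 0/2/0/1 0/2/1/1 1/0/0/0 1/0/0/1 1/0/1/1 1/2/0/0 1/2/0/1 1/2/1/1}
target 1/0/1/1 ∈ {PSO}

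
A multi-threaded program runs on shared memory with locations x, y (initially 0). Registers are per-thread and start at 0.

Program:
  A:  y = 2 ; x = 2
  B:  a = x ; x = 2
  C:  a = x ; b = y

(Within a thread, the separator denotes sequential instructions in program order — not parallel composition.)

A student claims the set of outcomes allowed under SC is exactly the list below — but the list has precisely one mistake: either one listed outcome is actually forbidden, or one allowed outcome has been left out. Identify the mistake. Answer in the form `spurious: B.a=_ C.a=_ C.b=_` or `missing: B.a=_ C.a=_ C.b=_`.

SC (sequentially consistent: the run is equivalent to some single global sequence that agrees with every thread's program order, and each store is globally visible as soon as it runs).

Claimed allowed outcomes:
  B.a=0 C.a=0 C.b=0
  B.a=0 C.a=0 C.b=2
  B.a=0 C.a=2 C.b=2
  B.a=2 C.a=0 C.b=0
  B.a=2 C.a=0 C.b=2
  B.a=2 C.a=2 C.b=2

missing: B.a=0 C.a=2 C.b=0

outcome vector order: (B.a,C.a,C.b)
SC: 7 outcomes — {<0 0 0>, <0 0 2>, <0 2 0>, <0 2 2>, <2 0 0>, <2 0 2>, <2 2 2>}
SC∖claimed = {<0 2 0>}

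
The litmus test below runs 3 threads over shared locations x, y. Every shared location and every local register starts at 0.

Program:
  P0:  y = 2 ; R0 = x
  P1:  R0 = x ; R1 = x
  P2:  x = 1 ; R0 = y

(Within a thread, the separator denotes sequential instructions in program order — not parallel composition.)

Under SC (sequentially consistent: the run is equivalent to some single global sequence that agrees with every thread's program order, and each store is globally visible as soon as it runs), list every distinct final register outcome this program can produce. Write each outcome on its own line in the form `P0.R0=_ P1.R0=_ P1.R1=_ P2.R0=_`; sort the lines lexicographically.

P0.R0=0 P1.R0=0 P1.R1=0 P2.R0=2
P0.R0=0 P1.R0=0 P1.R1=1 P2.R0=2
P0.R0=0 P1.R0=1 P1.R1=1 P2.R0=2
P0.R0=1 P1.R0=0 P1.R1=0 P2.R0=0
P0.R0=1 P1.R0=0 P1.R1=0 P2.R0=2
P0.R0=1 P1.R0=0 P1.R1=1 P2.R0=0
P0.R0=1 P1.R0=0 P1.R1=1 P2.R0=2
P0.R0=1 P1.R0=1 P1.R1=1 P2.R0=0
P0.R0=1 P1.R0=1 P1.R1=1 P2.R0=2

outcome vector order: (P0.R0,P1.R0,P1.R1,P2.R0)
|SC outcomes| = 9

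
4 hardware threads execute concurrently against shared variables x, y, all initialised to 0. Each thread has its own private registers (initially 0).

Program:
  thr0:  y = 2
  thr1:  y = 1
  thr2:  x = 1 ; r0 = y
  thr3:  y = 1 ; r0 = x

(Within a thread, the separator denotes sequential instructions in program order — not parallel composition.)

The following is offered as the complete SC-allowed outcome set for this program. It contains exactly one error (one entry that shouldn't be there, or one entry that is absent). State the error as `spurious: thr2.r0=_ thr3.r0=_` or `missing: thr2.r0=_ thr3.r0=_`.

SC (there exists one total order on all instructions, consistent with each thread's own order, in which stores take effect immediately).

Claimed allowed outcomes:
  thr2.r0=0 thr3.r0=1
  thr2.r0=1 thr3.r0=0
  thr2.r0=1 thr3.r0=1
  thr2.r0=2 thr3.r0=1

outcome vector order: (thr2.r0,thr3.r0)
SC (5): 01, 10, 11, 20, 21
SC∖claimed = {20}

missing: thr2.r0=2 thr3.r0=0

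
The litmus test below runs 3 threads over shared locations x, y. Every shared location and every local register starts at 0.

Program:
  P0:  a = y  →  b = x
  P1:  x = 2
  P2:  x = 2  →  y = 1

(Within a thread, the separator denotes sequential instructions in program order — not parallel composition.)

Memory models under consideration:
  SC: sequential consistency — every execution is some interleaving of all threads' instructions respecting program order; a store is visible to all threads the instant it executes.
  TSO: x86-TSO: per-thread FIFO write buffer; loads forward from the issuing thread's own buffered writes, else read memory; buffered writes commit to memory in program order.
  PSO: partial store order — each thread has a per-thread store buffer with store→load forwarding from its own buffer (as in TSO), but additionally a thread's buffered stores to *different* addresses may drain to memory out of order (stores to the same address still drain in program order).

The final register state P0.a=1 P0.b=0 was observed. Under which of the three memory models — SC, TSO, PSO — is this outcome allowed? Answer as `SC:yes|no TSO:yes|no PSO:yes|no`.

SC:no TSO:no PSO:yes

outcome vector order: (P0.a,P0.b)
under SC → 00; 02; 12
under TSO → 00; 02; 12
under PSO → 00; 02; 10; 12
target 10 ∈ {PSO}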